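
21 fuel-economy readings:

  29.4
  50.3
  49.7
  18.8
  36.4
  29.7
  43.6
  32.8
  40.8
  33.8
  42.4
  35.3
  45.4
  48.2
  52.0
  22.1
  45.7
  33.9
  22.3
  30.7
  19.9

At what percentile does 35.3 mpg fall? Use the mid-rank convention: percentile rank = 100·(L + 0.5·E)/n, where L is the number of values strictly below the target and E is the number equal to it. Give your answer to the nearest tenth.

Sorted: 18.8, 19.9, 22.1, 22.3, 29.4, 29.7, 30.7, 32.8, 33.8, 33.9, 35.3, 36.4, 40.8, 42.4, 43.6, 45.4, 45.7, 48.2, 49.7, 50.3, 52.0.
Count below 35.3: L = 10; count equal: E = 1; n = 21.
Percentile rank = 100·(10 + 0.5·1)/21 = 100·10.5/21 = 50.

50.0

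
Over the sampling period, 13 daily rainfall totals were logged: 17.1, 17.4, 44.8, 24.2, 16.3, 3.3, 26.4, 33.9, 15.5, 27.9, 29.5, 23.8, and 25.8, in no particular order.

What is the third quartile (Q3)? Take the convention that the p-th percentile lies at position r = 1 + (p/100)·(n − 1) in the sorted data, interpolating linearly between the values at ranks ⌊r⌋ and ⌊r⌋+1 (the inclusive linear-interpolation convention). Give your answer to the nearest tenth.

Sorted: 3.3, 15.5, 16.3, 17.1, 17.4, 23.8, 24.2, 25.8, 26.4, 27.9, 29.5, 33.9, 44.8.
n = 13.
r = 1 + (75/100)·(13 − 1) = 1 + 9 = 10.
r is an integer, so P75 is the value at rank 10: 27.9.

27.9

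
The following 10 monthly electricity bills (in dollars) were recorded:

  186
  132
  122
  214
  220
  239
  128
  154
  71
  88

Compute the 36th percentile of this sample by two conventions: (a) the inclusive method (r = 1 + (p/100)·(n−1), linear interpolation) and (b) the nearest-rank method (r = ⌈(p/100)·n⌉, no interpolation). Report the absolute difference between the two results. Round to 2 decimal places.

0.96

Sorted: 71, 88, 122, 128, 132, 154, 186, 214, 220, 239.
n = 10.
(a) r = 4.24; between ranks 4 (128) and 5 (132): 128.96.
(b) the nearest-rank method: rank 4 → 128.
|128.96 − 128| = 0.96.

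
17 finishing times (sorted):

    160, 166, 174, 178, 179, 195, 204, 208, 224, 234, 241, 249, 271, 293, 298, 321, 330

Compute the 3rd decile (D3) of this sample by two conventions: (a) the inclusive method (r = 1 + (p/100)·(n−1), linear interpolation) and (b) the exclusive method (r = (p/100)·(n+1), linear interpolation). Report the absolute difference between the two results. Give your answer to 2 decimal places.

n = 17.
(a) r = 5.8; between ranks 5 (179) and 6 (195): 191.8.
(b) r = 5.4; between ranks 5 (179) and 6 (195): 185.4.
|191.8 − 185.4| = 6.4.

6.40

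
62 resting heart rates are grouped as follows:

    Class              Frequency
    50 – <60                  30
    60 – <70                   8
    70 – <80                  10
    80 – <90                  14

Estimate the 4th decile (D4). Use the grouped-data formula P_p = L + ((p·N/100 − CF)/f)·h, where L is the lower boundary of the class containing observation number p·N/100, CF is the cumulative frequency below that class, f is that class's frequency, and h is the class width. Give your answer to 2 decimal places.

N = 62; target position k = 40/100 · 62 = 24.8.
Cumulative frequencies: 30, 38, 48, 62.
Observation 24.8 falls in the class 50 – <60.
L = 50, CF = 0, f = 30, h = 10.
P40 = 50 + ((24.8 − 0)/30)·10 = 50 + 8.26667 = 58.2667.

58.27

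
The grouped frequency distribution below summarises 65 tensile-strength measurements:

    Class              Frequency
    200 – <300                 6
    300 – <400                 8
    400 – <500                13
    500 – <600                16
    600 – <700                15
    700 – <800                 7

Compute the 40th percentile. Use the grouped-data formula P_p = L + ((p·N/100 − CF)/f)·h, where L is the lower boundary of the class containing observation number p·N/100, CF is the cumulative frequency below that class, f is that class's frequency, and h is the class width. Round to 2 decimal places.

N = 65; target position k = 40/100 · 65 = 26.
Cumulative frequencies: 6, 14, 27, 43, 58, 65.
Observation 26 falls in the class 400 – <500.
L = 400, CF = 14, f = 13, h = 100.
P40 = 400 + ((26 − 14)/13)·100 = 400 + 92.3077 = 492.308.

492.31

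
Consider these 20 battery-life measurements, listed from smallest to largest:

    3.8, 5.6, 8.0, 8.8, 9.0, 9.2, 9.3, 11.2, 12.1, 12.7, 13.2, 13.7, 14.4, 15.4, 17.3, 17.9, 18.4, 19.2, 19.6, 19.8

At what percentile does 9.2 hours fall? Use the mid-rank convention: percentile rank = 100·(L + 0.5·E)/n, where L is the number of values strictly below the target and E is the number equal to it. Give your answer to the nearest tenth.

Count below 9.2: L = 5; count equal: E = 1; n = 20.
Percentile rank = 100·(5 + 0.5·1)/20 = 100·5.5/20 = 27.5.

27.5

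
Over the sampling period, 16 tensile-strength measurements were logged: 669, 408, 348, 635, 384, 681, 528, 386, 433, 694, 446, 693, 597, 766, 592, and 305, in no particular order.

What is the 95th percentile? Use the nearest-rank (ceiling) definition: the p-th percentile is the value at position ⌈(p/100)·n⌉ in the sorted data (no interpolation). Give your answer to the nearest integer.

766

Sorted: 305, 348, 384, 386, 408, 433, 446, 528, 592, 597, 635, 669, 681, 693, 694, 766.
n = 16.
Position = ⌈95/100 · 16⌉ = ⌈15.2⌉ = 16.
The value at rank 16 is 766.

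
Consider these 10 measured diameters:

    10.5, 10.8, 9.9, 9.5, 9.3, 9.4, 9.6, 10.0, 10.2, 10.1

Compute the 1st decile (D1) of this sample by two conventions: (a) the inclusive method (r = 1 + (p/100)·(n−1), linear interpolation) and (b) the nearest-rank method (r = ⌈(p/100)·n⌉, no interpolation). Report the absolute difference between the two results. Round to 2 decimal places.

0.09

Sorted: 9.3, 9.4, 9.5, 9.6, 9.9, 10.0, 10.1, 10.2, 10.5, 10.8.
n = 10.
(a) r = 1.9; between ranks 1 (9.3) and 2 (9.4): 9.39.
(b) the nearest-rank method: rank 1 → 9.3.
|9.39 − 9.3| = 0.09.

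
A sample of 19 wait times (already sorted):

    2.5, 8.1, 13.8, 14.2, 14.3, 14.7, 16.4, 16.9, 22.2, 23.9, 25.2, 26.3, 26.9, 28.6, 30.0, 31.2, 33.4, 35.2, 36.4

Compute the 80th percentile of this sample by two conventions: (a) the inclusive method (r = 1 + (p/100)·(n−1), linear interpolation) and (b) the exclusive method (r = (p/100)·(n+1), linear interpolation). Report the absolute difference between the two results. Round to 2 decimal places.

0.72

n = 19.
(a) r = 15.4; between ranks 15 (30.0) and 16 (31.2): 30.48.
(b) r = 16 → value at rank 16 = 31.2.
|30.48 − 31.2| = 0.72.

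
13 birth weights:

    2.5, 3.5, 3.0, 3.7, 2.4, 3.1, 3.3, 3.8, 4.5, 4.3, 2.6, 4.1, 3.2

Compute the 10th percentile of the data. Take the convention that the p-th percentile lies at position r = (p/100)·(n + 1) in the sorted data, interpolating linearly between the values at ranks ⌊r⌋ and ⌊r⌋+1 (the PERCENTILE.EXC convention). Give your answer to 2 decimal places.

2.44

Sorted: 2.4, 2.5, 2.6, 3.0, 3.1, 3.2, 3.3, 3.5, 3.7, 3.8, 4.1, 4.3, 4.5.
n = 13.
r = (10/100)·(13 + 1) = 1.4.
Rank 1 is 2.4 and rank 2 is 2.5.
Interpolate: 2.4 + 0.4·(2.5 − 2.4) = 2.4 + 0.4·0.1 = 2.44.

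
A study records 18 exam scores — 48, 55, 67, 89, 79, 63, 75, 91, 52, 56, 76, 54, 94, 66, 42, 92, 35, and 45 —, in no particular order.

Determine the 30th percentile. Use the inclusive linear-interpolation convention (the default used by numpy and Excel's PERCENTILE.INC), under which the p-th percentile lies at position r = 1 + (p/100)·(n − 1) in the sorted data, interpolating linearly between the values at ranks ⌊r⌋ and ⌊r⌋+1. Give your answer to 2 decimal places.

Sorted: 35, 42, 45, 48, 52, 54, 55, 56, 63, 66, 67, 75, 76, 79, 89, 91, 92, 94.
n = 18.
r = 1 + (30/100)·(18 − 1) = 1 + 5.1 = 6.1.
Rank 6 is 54 and rank 7 is 55.
Interpolate: 54 + 0.1·(55 − 54) = 54 + 0.1·1 = 54.1.

54.10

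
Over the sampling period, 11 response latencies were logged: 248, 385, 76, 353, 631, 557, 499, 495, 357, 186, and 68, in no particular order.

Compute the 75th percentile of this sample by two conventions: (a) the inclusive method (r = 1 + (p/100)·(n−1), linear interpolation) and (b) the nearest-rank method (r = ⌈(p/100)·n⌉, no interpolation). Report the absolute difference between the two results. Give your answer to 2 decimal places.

2.00

Sorted: 68, 76, 186, 248, 353, 357, 385, 495, 499, 557, 631.
n = 11.
(a) r = 8.5; between ranks 8 (495) and 9 (499): 497.
(b) the nearest-rank method: rank 9 → 499.
|497 − 499| = 2.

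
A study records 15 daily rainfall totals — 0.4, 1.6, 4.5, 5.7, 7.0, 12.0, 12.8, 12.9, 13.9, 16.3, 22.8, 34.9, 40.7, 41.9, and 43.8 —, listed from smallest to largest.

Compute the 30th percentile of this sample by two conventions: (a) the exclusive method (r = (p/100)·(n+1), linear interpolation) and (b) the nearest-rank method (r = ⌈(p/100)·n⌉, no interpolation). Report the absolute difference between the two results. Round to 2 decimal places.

0.26

n = 15.
(a) r = 4.8; between ranks 4 (5.7) and 5 (7.0): 6.74.
(b) the nearest-rank method: rank 5 → 7.
|6.74 − 7| = 0.26.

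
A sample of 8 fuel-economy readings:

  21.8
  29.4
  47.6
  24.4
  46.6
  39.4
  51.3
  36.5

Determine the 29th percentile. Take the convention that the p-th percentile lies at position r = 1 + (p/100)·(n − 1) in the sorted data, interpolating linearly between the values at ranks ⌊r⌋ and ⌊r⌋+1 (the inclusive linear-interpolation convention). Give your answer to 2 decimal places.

Sorted: 21.8, 24.4, 29.4, 36.5, 39.4, 46.6, 47.6, 51.3.
n = 8.
r = 1 + (29/100)·(8 − 1) = 1 + 2.03 = 3.03.
Rank 3 is 29.4 and rank 4 is 36.5.
Interpolate: 29.4 + 0.03·(36.5 − 29.4) = 29.4 + 0.03·7.1 = 29.613.

29.61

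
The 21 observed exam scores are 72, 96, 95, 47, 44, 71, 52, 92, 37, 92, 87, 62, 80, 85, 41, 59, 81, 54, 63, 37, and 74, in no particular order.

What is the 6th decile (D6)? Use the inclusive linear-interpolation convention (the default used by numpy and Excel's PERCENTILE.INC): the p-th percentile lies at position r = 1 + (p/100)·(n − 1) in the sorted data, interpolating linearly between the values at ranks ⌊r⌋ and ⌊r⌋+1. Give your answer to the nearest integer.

Sorted: 37, 37, 41, 44, 47, 52, 54, 59, 62, 63, 71, 72, 74, 80, 81, 85, 87, 92, 92, 95, 96.
n = 21.
r = 1 + (60/100)·(21 − 1) = 1 + 12 = 13.
r is an integer, so P60 is the value at rank 13: 74.

74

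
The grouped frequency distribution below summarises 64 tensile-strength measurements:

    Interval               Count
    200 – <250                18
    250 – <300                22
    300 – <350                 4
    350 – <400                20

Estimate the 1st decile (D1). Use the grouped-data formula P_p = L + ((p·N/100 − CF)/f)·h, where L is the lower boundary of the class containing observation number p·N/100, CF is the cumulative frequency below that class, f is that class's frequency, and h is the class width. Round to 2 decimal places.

N = 64; target position k = 10/100 · 64 = 6.4.
Cumulative frequencies: 18, 40, 44, 64.
Observation 6.4 falls in the class 200 – <250.
L = 200, CF = 0, f = 18, h = 50.
P10 = 200 + ((6.4 − 0)/18)·50 = 200 + 17.7778 = 217.778.

217.78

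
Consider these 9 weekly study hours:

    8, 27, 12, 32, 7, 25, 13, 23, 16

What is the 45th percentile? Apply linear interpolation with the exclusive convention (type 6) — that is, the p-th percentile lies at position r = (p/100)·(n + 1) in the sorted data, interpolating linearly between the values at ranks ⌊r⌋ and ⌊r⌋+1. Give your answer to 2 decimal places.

Sorted: 7, 8, 12, 13, 16, 23, 25, 27, 32.
n = 9.
r = (45/100)·(9 + 1) = 4.5.
Rank 4 is 13 and rank 5 is 16.
Interpolate: 13 + 0.5·(16 − 13) = 13 + 0.5·3 = 14.5.

14.50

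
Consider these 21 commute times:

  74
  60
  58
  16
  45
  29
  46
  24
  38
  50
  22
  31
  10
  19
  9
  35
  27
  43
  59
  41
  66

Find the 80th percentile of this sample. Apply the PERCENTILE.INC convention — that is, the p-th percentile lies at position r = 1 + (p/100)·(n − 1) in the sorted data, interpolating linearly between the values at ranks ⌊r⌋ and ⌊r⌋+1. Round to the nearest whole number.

58

Sorted: 9, 10, 16, 19, 22, 24, 27, 29, 31, 35, 38, 41, 43, 45, 46, 50, 58, 59, 60, 66, 74.
n = 21.
r = 1 + (80/100)·(21 − 1) = 1 + 16 = 17.
r is an integer, so P80 is the value at rank 17: 58.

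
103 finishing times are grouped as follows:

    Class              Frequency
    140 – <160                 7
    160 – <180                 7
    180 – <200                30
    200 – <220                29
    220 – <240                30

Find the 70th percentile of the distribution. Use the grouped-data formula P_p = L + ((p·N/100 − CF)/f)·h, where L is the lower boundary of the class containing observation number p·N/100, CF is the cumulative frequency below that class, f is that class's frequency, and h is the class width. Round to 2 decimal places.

N = 103; target position k = 70/100 · 103 = 72.1.
Cumulative frequencies: 7, 14, 44, 73, 103.
Observation 72.1 falls in the class 200 – <220.
L = 200, CF = 44, f = 29, h = 20.
P70 = 200 + ((72.1 − 44)/29)·20 = 200 + 19.3793 = 219.379.

219.38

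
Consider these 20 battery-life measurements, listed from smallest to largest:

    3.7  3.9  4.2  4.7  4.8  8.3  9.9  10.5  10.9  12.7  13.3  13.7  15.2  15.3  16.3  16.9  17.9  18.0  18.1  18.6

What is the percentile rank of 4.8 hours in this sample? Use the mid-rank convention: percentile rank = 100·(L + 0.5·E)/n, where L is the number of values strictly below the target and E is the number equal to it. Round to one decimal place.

22.5

Count below 4.8: L = 4; count equal: E = 1; n = 20.
Percentile rank = 100·(4 + 0.5·1)/20 = 100·4.5/20 = 22.5.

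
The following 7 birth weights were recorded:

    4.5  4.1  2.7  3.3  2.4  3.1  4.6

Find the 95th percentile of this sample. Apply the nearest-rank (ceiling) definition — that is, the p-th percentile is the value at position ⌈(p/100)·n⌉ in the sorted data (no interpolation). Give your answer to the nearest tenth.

4.6

Sorted: 2.4, 2.7, 3.1, 3.3, 4.1, 4.5, 4.6.
n = 7.
Position = ⌈95/100 · 7⌉ = ⌈6.65⌉ = 7.
The value at rank 7 is 4.6.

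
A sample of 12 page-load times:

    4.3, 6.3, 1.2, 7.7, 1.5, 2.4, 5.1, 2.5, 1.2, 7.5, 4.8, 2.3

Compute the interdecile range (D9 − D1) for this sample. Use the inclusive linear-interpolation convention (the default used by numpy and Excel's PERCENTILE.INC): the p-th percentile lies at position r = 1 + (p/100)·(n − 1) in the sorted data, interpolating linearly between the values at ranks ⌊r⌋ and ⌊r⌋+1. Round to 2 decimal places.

Sorted: 1.2, 1.2, 1.5, 2.3, 2.4, 2.5, 4.3, 4.8, 5.1, 6.3, 7.5, 7.7.
n = 12.
P10: r = 2.1; ranks 2–3 are 1.2, 1.5; interpolating gives 1.23.
P90: r = 10.9; ranks 10–11 are 6.3, 7.5; interpolating gives 7.38.
Difference: 7.38 − 1.23 = 6.15.

6.15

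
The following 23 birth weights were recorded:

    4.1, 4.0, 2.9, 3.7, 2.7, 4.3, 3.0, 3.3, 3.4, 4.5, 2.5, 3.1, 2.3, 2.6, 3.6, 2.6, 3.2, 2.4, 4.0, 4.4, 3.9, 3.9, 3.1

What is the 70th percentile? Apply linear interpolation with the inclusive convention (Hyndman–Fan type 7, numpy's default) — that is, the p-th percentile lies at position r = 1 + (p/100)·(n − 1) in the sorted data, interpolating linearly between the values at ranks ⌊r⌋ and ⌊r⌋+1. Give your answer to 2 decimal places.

3.90

Sorted: 2.3, 2.4, 2.5, 2.6, 2.6, 2.7, 2.9, 3.0, 3.1, 3.1, 3.2, 3.3, 3.4, 3.6, 3.7, 3.9, 3.9, 4.0, 4.0, 4.1, 4.3, 4.4, 4.5.
n = 23.
r = 1 + (70/100)·(23 − 1) = 1 + 15.4 = 16.4.
Rank 16 is 3.9 and rank 17 is 3.9.
Interpolate: 3.9 + 0.4·(3.9 − 3.9) = 3.9 + 0.4·0 = 3.9.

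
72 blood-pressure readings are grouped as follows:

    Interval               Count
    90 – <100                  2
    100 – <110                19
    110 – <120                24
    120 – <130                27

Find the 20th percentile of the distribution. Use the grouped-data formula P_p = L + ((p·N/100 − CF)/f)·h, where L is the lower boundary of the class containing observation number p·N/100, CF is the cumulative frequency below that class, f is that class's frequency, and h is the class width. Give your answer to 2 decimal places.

106.53

N = 72; target position k = 20/100 · 72 = 14.4.
Cumulative frequencies: 2, 21, 45, 72.
Observation 14.4 falls in the class 100 – <110.
L = 100, CF = 2, f = 19, h = 10.
P20 = 100 + ((14.4 − 2)/19)·10 = 100 + 6.52632 = 106.526.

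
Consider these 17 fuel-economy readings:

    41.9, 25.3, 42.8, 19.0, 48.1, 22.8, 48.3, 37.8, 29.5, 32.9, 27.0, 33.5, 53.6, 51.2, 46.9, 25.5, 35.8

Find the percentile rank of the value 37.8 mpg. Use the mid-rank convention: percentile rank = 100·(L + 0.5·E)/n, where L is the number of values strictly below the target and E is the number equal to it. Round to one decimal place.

Sorted: 19.0, 22.8, 25.3, 25.5, 27.0, 29.5, 32.9, 33.5, 35.8, 37.8, 41.9, 42.8, 46.9, 48.1, 48.3, 51.2, 53.6.
Count below 37.8: L = 9; count equal: E = 1; n = 17.
Percentile rank = 100·(9 + 0.5·1)/17 = 100·9.5/17 = 55.88.

55.9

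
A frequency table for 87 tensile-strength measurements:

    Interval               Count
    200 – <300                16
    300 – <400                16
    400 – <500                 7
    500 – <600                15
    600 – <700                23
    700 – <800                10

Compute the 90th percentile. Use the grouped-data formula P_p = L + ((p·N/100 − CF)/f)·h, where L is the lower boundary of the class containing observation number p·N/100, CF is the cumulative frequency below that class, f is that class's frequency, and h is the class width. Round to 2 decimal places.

713.00

N = 87; target position k = 90/100 · 87 = 78.3.
Cumulative frequencies: 16, 32, 39, 54, 77, 87.
Observation 78.3 falls in the class 700 – <800.
L = 700, CF = 77, f = 10, h = 100.
P90 = 700 + ((78.3 − 77)/10)·100 = 700 + 13 = 713.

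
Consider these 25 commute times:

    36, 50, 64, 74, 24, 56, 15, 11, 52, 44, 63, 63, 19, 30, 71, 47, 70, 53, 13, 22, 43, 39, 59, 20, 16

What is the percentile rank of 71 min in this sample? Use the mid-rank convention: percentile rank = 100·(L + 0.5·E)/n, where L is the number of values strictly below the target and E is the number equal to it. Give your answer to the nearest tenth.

94.0

Sorted: 11, 13, 15, 16, 19, 20, 22, 24, 30, 36, 39, 43, 44, 47, 50, 52, 53, 56, 59, 63, 63, 64, 70, 71, 74.
Count below 71: L = 23; count equal: E = 1; n = 25.
Percentile rank = 100·(23 + 0.5·1)/25 = 100·23.5/25 = 94.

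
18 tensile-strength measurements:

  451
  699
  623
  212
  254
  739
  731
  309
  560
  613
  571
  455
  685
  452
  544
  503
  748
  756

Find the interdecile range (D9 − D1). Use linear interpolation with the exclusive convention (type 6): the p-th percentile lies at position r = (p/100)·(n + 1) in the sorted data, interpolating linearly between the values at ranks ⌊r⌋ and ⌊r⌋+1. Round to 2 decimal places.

499.00

Sorted: 212, 254, 309, 451, 452, 455, 503, 544, 560, 571, 613, 623, 685, 699, 731, 739, 748, 756.
n = 18.
P10: r = 1.9; ranks 1–2 are 212, 254; interpolating gives 249.8.
P90: r = 17.1; ranks 17–18 are 748, 756; interpolating gives 748.8.
Difference: 748.8 − 249.8 = 499.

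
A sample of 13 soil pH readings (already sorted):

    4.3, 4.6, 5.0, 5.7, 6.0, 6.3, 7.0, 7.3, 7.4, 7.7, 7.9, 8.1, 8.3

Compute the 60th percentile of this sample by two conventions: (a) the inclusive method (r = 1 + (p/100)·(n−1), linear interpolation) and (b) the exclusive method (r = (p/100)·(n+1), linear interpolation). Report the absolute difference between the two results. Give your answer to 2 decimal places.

0.02

n = 13.
(a) r = 8.2; between ranks 8 (7.3) and 9 (7.4): 7.32.
(b) r = 8.4; between ranks 8 (7.3) and 9 (7.4): 7.34.
|7.32 − 7.34| = 0.02.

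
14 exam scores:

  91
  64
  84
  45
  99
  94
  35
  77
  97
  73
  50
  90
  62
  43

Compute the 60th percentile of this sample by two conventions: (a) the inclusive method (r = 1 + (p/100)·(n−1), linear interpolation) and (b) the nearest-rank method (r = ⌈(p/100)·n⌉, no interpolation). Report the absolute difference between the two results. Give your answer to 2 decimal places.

Sorted: 35, 43, 45, 50, 62, 64, 73, 77, 84, 90, 91, 94, 97, 99.
n = 14.
(a) r = 8.8; between ranks 8 (77) and 9 (84): 82.6.
(b) the nearest-rank method: rank 9 → 84.
|82.6 − 84| = 1.4.

1.40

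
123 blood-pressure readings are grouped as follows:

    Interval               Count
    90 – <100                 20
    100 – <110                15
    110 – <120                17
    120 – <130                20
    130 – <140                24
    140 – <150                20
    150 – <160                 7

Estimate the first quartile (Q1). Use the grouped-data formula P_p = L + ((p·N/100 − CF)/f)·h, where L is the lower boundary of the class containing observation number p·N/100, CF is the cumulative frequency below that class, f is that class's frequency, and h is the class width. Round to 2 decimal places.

N = 123; target position k = 25/100 · 123 = 30.75.
Cumulative frequencies: 20, 35, 52, 72, 96, 116, 123.
Observation 30.75 falls in the class 100 – <110.
L = 100, CF = 20, f = 15, h = 10.
P25 = 100 + ((30.75 − 20)/15)·10 = 100 + 7.16667 = 107.167.

107.17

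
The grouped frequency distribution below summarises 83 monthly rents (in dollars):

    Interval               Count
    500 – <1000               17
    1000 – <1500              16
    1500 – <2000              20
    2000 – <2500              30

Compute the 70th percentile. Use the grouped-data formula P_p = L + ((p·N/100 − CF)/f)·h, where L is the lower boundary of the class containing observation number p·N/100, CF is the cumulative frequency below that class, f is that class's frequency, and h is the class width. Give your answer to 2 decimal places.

2085.00

N = 83; target position k = 70/100 · 83 = 58.1.
Cumulative frequencies: 17, 33, 53, 83.
Observation 58.1 falls in the class 2000 – <2500.
L = 2000, CF = 53, f = 30, h = 500.
P70 = 2000 + ((58.1 − 53)/30)·500 = 2000 + 85 = 2085.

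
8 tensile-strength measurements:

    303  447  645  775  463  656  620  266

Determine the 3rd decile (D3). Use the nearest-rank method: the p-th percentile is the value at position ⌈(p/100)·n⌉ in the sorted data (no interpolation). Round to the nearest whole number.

Sorted: 266, 303, 447, 463, 620, 645, 656, 775.
n = 8.
Position = ⌈30/100 · 8⌉ = ⌈2.4⌉ = 3.
The value at rank 3 is 447.

447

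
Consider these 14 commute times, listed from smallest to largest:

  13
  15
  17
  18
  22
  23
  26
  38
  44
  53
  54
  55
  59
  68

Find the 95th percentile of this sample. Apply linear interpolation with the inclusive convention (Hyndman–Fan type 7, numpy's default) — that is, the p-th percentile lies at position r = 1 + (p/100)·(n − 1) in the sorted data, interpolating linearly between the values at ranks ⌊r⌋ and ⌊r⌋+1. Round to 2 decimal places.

62.15

n = 14.
r = 1 + (95/100)·(14 − 1) = 1 + 12.35 = 13.35.
Rank 13 is 59 and rank 14 is 68.
Interpolate: 59 + 0.35·(68 − 59) = 59 + 0.35·9 = 62.15.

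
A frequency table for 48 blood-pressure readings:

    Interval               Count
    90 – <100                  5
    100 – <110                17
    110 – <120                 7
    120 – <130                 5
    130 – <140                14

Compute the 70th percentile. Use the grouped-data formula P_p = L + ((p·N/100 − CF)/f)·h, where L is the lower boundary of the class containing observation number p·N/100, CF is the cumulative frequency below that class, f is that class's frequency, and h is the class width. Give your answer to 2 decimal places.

N = 48; target position k = 70/100 · 48 = 33.6.
Cumulative frequencies: 5, 22, 29, 34, 48.
Observation 33.6 falls in the class 120 – <130.
L = 120, CF = 29, f = 5, h = 10.
P70 = 120 + ((33.6 − 29)/5)·10 = 120 + 9.2 = 129.2.

129.20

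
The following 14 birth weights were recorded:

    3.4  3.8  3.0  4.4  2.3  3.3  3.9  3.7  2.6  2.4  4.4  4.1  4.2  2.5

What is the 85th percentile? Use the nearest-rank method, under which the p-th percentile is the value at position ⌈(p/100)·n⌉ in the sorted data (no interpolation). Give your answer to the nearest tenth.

Sorted: 2.3, 2.4, 2.5, 2.6, 3.0, 3.3, 3.4, 3.7, 3.8, 3.9, 4.1, 4.2, 4.4, 4.4.
n = 14.
Position = ⌈85/100 · 14⌉ = ⌈11.9⌉ = 12.
The value at rank 12 is 4.2.

4.2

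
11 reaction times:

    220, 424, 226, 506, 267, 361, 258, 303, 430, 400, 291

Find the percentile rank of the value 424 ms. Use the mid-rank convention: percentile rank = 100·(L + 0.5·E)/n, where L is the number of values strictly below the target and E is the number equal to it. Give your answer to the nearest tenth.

Sorted: 220, 226, 258, 267, 291, 303, 361, 400, 424, 430, 506.
Count below 424: L = 8; count equal: E = 1; n = 11.
Percentile rank = 100·(8 + 0.5·1)/11 = 100·8.5/11 = 77.27.

77.3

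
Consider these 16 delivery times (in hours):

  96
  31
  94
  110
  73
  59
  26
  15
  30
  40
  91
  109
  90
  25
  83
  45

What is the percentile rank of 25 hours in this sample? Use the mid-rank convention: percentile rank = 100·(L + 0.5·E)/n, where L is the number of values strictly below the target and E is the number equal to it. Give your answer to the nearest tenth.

9.4

Sorted: 15, 25, 26, 30, 31, 40, 45, 59, 73, 83, 90, 91, 94, 96, 109, 110.
Count below 25: L = 1; count equal: E = 1; n = 16.
Percentile rank = 100·(1 + 0.5·1)/16 = 100·1.5/16 = 9.375.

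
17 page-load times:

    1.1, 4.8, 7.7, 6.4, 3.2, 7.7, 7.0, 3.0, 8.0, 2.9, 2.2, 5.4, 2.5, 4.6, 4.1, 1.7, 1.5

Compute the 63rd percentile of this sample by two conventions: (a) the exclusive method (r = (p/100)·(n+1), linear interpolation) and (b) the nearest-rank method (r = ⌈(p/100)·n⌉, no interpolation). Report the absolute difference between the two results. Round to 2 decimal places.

Sorted: 1.1, 1.5, 1.7, 2.2, 2.5, 2.9, 3.0, 3.2, 4.1, 4.6, 4.8, 5.4, 6.4, 7.0, 7.7, 7.7, 8.0.
n = 17.
(a) r = 11.34; between ranks 11 (4.8) and 12 (5.4): 5.004.
(b) the nearest-rank method: rank 11 → 4.8.
|5.004 − 4.8| = 0.204.

0.20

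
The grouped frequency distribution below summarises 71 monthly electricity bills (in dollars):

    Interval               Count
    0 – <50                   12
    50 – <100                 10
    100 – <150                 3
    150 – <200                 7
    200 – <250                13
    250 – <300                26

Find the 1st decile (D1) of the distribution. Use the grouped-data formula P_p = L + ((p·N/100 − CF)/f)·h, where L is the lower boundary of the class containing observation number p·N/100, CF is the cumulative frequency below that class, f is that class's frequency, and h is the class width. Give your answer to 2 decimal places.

29.58

N = 71; target position k = 10/100 · 71 = 7.1.
Cumulative frequencies: 12, 22, 25, 32, 45, 71.
Observation 7.1 falls in the class 0 – <50.
L = 0, CF = 0, f = 12, h = 50.
P10 = 0 + ((7.1 − 0)/12)·50 = 0 + 29.5833 = 29.5833.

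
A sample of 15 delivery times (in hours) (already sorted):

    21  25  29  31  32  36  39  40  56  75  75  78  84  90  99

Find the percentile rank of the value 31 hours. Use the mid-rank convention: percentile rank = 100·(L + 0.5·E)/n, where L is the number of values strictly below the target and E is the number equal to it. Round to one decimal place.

Count below 31: L = 3; count equal: E = 1; n = 15.
Percentile rank = 100·(3 + 0.5·1)/15 = 100·3.5/15 = 23.33.

23.3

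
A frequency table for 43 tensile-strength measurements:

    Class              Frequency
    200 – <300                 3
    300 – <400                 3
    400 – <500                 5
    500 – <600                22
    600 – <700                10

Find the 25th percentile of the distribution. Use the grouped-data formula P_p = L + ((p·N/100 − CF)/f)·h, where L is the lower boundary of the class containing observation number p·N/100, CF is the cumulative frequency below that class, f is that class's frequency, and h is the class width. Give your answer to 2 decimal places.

495.00

N = 43; target position k = 25/100 · 43 = 10.75.
Cumulative frequencies: 3, 6, 11, 33, 43.
Observation 10.75 falls in the class 400 – <500.
L = 400, CF = 6, f = 5, h = 100.
P25 = 400 + ((10.75 − 6)/5)·100 = 400 + 95 = 495.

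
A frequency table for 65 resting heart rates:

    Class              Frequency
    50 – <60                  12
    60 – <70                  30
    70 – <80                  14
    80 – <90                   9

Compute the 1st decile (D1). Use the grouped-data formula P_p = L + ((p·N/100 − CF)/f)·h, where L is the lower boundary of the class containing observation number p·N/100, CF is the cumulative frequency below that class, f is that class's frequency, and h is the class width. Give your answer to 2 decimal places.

55.42

N = 65; target position k = 10/100 · 65 = 6.5.
Cumulative frequencies: 12, 42, 56, 65.
Observation 6.5 falls in the class 50 – <60.
L = 50, CF = 0, f = 12, h = 10.
P10 = 50 + ((6.5 − 0)/12)·10 = 50 + 5.41667 = 55.4167.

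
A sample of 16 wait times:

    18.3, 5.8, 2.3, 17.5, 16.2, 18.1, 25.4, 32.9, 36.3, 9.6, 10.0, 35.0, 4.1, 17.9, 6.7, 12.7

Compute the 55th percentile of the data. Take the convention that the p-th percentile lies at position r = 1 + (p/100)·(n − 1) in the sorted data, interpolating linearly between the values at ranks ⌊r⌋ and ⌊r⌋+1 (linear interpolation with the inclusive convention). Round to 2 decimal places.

17.60

Sorted: 2.3, 4.1, 5.8, 6.7, 9.6, 10.0, 12.7, 16.2, 17.5, 17.9, 18.1, 18.3, 25.4, 32.9, 35.0, 36.3.
n = 16.
r = 1 + (55/100)·(16 − 1) = 1 + 8.25 = 9.25.
Rank 9 is 17.5 and rank 10 is 17.9.
Interpolate: 17.5 + 0.25·(17.9 − 17.5) = 17.5 + 0.25·0.4 = 17.6.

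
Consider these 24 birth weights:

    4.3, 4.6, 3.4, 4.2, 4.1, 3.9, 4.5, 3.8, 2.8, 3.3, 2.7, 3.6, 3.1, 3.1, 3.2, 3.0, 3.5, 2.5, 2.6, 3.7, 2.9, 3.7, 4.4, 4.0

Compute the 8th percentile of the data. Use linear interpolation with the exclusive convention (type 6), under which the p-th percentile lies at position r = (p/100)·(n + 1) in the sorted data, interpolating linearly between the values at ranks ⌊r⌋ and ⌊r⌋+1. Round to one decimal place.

2.6

Sorted: 2.5, 2.6, 2.7, 2.8, 2.9, 3.0, 3.1, 3.1, 3.2, 3.3, 3.4, 3.5, 3.6, 3.7, 3.7, 3.8, 3.9, 4.0, 4.1, 4.2, 4.3, 4.4, 4.5, 4.6.
n = 24.
r = (8/100)·(24 + 1) = 2.
r is an integer, so P8 is the value at rank 2: 2.6.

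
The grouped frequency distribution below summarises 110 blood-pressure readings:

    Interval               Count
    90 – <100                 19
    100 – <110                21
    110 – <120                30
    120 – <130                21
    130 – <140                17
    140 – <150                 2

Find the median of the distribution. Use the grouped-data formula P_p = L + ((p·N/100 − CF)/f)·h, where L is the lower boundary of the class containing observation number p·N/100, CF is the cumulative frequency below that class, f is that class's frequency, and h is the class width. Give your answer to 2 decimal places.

N = 110; target position k = 50/100 · 110 = 55.
Cumulative frequencies: 19, 40, 70, 91, 108, 110.
Observation 55 falls in the class 110 – <120.
L = 110, CF = 40, f = 30, h = 10.
P50 = 110 + ((55 − 40)/30)·10 = 110 + 5 = 115.

115.00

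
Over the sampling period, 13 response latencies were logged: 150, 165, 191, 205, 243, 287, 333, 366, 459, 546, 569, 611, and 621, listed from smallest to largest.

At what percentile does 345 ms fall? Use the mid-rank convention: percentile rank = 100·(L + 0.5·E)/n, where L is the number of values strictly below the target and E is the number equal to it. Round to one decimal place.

53.8

Count below 345: L = 7; count equal: E = 0; n = 13.
Percentile rank = 100·(7 + 0.5·0)/13 = 100·7/13 = 53.85.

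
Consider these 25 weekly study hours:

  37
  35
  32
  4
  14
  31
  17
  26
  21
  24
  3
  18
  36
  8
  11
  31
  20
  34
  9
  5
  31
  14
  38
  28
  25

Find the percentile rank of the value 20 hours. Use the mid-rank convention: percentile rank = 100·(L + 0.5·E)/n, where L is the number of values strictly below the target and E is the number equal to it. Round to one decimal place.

42.0

Sorted: 3, 4, 5, 8, 9, 11, 14, 14, 17, 18, 20, 21, 24, 25, 26, 28, 31, 31, 31, 32, 34, 35, 36, 37, 38.
Count below 20: L = 10; count equal: E = 1; n = 25.
Percentile rank = 100·(10 + 0.5·1)/25 = 100·10.5/25 = 42.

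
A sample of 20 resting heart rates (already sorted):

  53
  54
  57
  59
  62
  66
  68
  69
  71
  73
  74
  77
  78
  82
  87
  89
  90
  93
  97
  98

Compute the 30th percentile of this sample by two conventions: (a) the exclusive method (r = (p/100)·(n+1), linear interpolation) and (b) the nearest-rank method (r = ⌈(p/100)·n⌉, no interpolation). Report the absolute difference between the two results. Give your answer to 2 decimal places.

n = 20.
(a) r = 6.3; between ranks 6 (66) and 7 (68): 66.6.
(b) the nearest-rank method: rank 6 → 66.
|66.6 − 66| = 0.6.

0.60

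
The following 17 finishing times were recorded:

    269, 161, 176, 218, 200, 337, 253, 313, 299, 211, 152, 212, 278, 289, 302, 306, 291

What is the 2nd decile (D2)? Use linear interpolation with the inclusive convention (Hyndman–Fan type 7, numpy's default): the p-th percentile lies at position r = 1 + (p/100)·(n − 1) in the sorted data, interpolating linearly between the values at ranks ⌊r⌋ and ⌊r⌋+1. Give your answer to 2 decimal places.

202.20

Sorted: 152, 161, 176, 200, 211, 212, 218, 253, 269, 278, 289, 291, 299, 302, 306, 313, 337.
n = 17.
r = 1 + (20/100)·(17 − 1) = 1 + 3.2 = 4.2.
Rank 4 is 200 and rank 5 is 211.
Interpolate: 200 + 0.2·(211 − 200) = 200 + 0.2·11 = 202.2.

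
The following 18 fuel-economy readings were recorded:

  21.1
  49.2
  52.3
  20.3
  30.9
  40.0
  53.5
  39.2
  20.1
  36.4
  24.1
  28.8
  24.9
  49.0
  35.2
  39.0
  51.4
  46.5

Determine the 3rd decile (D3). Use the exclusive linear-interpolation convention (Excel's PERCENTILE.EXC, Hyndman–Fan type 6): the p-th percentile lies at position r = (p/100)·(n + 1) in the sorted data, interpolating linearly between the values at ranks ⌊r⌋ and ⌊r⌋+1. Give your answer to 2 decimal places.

Sorted: 20.1, 20.3, 21.1, 24.1, 24.9, 28.8, 30.9, 35.2, 36.4, 39.0, 39.2, 40.0, 46.5, 49.0, 49.2, 51.4, 52.3, 53.5.
n = 18.
r = (30/100)·(18 + 1) = 5.7.
Rank 5 is 24.9 and rank 6 is 28.8.
Interpolate: 24.9 + 0.7·(28.8 − 24.9) = 24.9 + 0.7·3.9 = 27.63.

27.63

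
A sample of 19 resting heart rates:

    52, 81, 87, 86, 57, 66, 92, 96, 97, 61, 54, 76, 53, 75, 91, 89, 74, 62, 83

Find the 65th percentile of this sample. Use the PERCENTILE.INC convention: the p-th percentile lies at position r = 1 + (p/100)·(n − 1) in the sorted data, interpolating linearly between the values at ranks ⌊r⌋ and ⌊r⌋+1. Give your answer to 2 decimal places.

Sorted: 52, 53, 54, 57, 61, 62, 66, 74, 75, 76, 81, 83, 86, 87, 89, 91, 92, 96, 97.
n = 19.
r = 1 + (65/100)·(19 − 1) = 1 + 11.7 = 12.7.
Rank 12 is 83 and rank 13 is 86.
Interpolate: 83 + 0.7·(86 − 83) = 83 + 0.7·3 = 85.1.

85.10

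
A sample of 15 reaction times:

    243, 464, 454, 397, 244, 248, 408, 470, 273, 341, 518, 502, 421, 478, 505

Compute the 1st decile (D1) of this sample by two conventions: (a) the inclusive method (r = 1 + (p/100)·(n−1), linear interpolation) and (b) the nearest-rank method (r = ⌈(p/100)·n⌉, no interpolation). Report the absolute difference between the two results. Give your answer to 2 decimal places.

1.60

Sorted: 243, 244, 248, 273, 341, 397, 408, 421, 454, 464, 470, 478, 502, 505, 518.
n = 15.
(a) r = 2.4; between ranks 2 (244) and 3 (248): 245.6.
(b) the nearest-rank method: rank 2 → 244.
|245.6 − 244| = 1.6.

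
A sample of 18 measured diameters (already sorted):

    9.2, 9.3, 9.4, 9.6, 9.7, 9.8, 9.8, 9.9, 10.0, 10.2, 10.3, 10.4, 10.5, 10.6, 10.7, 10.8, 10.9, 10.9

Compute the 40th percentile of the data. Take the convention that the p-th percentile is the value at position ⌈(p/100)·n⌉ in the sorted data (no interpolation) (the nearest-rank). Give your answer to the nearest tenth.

n = 18.
Position = ⌈40/100 · 18⌉ = ⌈7.2⌉ = 8.
The value at rank 8 is 9.9.

9.9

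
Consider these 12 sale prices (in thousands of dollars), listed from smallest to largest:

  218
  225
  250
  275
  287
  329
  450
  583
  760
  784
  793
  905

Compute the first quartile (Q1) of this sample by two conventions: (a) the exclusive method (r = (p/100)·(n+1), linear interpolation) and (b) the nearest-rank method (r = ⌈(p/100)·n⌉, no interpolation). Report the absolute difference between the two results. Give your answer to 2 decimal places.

6.25

n = 12.
(a) r = 3.25; between ranks 3 (250) and 4 (275): 256.25.
(b) the nearest-rank method: rank 3 → 250.
|256.25 − 250| = 6.25.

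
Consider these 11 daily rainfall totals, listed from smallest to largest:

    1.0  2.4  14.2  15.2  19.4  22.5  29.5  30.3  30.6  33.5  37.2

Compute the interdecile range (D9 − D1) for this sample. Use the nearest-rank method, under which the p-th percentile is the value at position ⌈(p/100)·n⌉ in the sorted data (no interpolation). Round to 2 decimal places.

n = 11.
P10: rank ⌈10/100·11⌉ = 2 → 2.4.
P90: rank ⌈90/100·11⌉ = 10 → 33.5.
Difference: 33.5 − 2.4 = 31.1.

31.10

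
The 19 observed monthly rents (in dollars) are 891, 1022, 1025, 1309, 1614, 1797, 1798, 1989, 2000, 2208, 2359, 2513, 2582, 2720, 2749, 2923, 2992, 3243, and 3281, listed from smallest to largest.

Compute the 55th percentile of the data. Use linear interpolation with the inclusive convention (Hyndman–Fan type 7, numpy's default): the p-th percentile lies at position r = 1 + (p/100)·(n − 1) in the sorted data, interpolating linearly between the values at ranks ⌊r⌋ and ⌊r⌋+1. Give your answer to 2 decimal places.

2343.90

n = 19.
r = 1 + (55/100)·(19 − 1) = 1 + 9.9 = 10.9.
Rank 10 is 2208 and rank 11 is 2359.
Interpolate: 2208 + 0.9·(2359 − 2208) = 2208 + 0.9·151 = 2343.9.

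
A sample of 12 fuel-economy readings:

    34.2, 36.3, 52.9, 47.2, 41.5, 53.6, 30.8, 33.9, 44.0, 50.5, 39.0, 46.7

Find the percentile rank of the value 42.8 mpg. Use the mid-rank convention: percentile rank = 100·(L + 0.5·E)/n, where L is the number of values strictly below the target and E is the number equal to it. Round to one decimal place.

Sorted: 30.8, 33.9, 34.2, 36.3, 39.0, 41.5, 44.0, 46.7, 47.2, 50.5, 52.9, 53.6.
Count below 42.8: L = 6; count equal: E = 0; n = 12.
Percentile rank = 100·(6 + 0.5·0)/12 = 100·6/12 = 50.

50.0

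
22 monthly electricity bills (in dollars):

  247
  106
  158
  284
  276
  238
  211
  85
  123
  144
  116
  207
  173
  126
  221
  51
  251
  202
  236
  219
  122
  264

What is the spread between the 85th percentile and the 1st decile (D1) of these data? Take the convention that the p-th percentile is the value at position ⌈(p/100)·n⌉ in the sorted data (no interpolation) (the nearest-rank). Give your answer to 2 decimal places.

Sorted: 51, 85, 106, 116, 122, 123, 126, 144, 158, 173, 202, 207, 211, 219, 221, 236, 238, 247, 251, 264, 276, 284.
n = 22.
P10: rank ⌈10/100·22⌉ = 3 → 106.
P85: rank ⌈85/100·22⌉ = 19 → 251.
Difference: 251 − 106 = 145.

145.00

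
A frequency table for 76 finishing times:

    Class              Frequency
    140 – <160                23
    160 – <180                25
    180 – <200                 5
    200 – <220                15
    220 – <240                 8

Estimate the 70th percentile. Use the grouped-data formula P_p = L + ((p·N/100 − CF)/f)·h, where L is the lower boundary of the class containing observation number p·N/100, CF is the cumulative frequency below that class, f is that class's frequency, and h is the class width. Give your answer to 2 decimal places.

200.27

N = 76; target position k = 70/100 · 76 = 53.2.
Cumulative frequencies: 23, 48, 53, 68, 76.
Observation 53.2 falls in the class 200 – <220.
L = 200, CF = 53, f = 15, h = 20.
P70 = 200 + ((53.2 − 53)/15)·20 = 200 + 0.266667 = 200.267.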